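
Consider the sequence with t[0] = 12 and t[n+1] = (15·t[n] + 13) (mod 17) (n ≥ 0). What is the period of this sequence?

Computing terms: t[0] = 12; t[1] = 6; t[2] = 1; t[3] = 11; t[4] = 8; t[5] = 14; t[6] = 2; t[7] = 9; t[8] = 12.
The sequence repeats with period 8.

8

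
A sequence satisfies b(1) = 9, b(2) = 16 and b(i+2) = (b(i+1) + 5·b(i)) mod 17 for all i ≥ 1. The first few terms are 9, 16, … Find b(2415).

9

We have b(1) = 9; b(2) = 16; b(3) = 10; b(4) = 5; b(5) = 4; b(6) = 12; b(7) = 15; b(8) = 7; b(9) = 14; b(10) = 15; b(11) = 0; b(12) = 7; b(13) = 7; b(14) = 8; b(15) = 9; b(16) = 15; b(17) = 9; b(18) = 16.
Since (b(17), b(18)) = (b(1), b(2)) = (9, 16) (two consecutive terms determine the rest), the sequence is periodic with period 16.
(2415 - 1) mod 16 = 14, so b(2415) = b(15) = 9.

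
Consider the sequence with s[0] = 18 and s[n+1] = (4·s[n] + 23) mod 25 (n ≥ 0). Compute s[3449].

We have s[0] = 18, s[1] = 20, s[2] = 3, s[3] = 10, s[4] = 13, s[5] = 0, s[6] = 23, s[7] = 15, s[8] = 8, s[9] = 5, s[10] = 18.
Since s[10] = s[0] = 18, the sequence is periodic with period 10.
So s[3449] = s[0 + ((3449-0) mod 10)] = s[9] = 5.

5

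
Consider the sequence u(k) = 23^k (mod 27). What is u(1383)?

We have u(1) = 23; u(2) = 16; u(3) = 17; u(4) = 13; u(5) = 2; u(6) = 19; u(7) = 5; u(8) = 7; u(9) = 26; u(10) = 4; u(11) = 11; u(12) = 10; u(13) = 14; u(14) = 25; u(15) = 8; u(16) = 22; u(17) = 20; u(18) = 1; u(19) = 23.
The sequence repeats with period 18.
(1383 - 1) mod 18 = 14, so u(1383) = u(15) = 8.

8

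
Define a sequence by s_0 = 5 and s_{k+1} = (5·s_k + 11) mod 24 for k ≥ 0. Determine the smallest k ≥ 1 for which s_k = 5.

8

Listing terms: s_0 = 5,  s_1 = 12,  s_2 = 23,  s_3 = 6,  s_4 = 17,  s_5 = 0,  s_6 = 11,  s_7 = 18,  s_8 = 5.
Since s_8 = s_0 = 5, the sequence is periodic with period 8.
The value 5 next appears (with k ≥ 1) at s_8.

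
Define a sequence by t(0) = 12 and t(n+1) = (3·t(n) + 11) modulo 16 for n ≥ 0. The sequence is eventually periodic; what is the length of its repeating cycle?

8

t(0) = 12, t(1) = 15, t(2) = 8, t(3) = 3, t(4) = 4, t(5) = 7, t(6) = 0, t(7) = 11, t(8) = 12.
Since t(8) = t(0) = 12, the sequence is periodic with period 8.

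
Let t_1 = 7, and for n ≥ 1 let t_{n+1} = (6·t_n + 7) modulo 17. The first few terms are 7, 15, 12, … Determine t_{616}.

4

Computing terms: t_1 = 7,  t_2 = 15,  t_3 = 12,  t_4 = 11,  t_5 = 5,  t_6 = 3,  t_7 = 8,  t_8 = 4,  t_9 = 14,  t_{10} = 6,  t_{11} = 9,  t_{12} = 10,  t_{13} = 16,  t_{14} = 1,  t_{15} = 13,  t_{16} = 0,  t_{17} = 7.
Since t_{17} = t_1 = 7, the sequence is periodic with period 16.
(616 - 1) mod 16 = 7, so t_{616} = t_8 = 4.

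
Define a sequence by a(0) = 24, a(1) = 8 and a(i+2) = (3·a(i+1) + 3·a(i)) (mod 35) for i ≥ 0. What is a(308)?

19

We have a(0) = 24; a(1) = 8; a(2) = 26; a(3) = 32; a(4) = 34; a(5) = 23; a(6) = 31; a(7) = 22; a(8) = 19; a(9) = 18; a(10) = 6; a(11) = 2; a(12) = 24; a(13) = 8.
The sequence repeats with period 12.
(308 - 0) mod 12 = 8, so a(308) = a(8) = 19.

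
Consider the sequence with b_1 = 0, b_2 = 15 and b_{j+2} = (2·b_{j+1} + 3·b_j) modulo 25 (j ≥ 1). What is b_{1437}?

Computing terms: b_1 = 0, b_2 = 15, b_3 = 5, b_4 = 5, b_5 = 0, b_6 = 15.
The sequence repeats with period 4.
So b_{1437} = b_{1 + ((1437-1) mod 4)} = b_1 = 0.

0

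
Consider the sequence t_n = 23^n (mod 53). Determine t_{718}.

52

t_0 = 1, t_1 = 23, t_2 = 52, t_3 = 30, t_4 = 1.
Since t_4 = t_0 = 1, the sequence is periodic with period 4.
So t_{718} = t_{0 + ((718-0) mod 4)} = t_2 = 52.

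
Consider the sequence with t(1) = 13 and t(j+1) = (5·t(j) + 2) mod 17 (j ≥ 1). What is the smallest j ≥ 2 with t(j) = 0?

10

We have t(1) = 13,  t(2) = 16,  t(3) = 14,  t(4) = 4,  t(5) = 5,  t(6) = 10,  t(7) = 1,  t(8) = 7,  t(9) = 3,  t(10) = 0,  t(11) = 2,  t(12) = 12,  t(13) = 11,  t(14) = 6,  t(15) = 15,  t(16) = 9,  t(17) = 13.
The sequence repeats with period 16.
The value 0 first appears (with j ≥ 2) at t(10).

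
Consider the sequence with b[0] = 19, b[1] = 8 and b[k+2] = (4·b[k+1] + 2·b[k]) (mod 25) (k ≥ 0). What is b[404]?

24

b[0] = 19,  b[1] = 8,  b[2] = 20,  b[3] = 21,  b[4] = 24,  b[5] = 13,  b[6] = 0,  b[7] = 1,  b[8] = 4,  b[9] = 18,  b[10] = 5,  b[11] = 6,  b[12] = 9,  b[13] = 23,  b[14] = 10,  b[15] = 11,  b[16] = 14,  b[17] = 3,  b[18] = 15,  b[19] = 16,  b[20] = 19,  b[21] = 8.
The sequence repeats with period 20.
So b[404] = b[0 + ((404-0) mod 20)] = b[4] = 24.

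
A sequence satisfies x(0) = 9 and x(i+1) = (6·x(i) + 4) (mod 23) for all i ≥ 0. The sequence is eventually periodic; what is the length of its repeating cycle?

We have x(0) = 9; x(1) = 12; x(2) = 7; x(3) = 0; x(4) = 4; x(5) = 5; x(6) = 11; x(7) = 1; x(8) = 10; x(9) = 18; x(10) = 20; x(11) = 9.
Since x(11) = x(0) = 9, the sequence is periodic with period 11.

11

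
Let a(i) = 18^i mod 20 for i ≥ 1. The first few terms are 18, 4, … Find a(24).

16

Listing terms: a(1) = 18; a(2) = 4; a(3) = 12; a(4) = 16; a(5) = 8; a(6) = 4.
Since a(6) = a(2) = 4, the sequence is eventually periodic: after a pre-period of length 1 it cycles with period 4.
For i ≥ 2, a(i) depends only on (i - 2) mod 4. (24 - 2) mod 4 = 2, so a(24) = a(4) = 16.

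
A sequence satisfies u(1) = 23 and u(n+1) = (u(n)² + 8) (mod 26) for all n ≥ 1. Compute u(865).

25

Listing terms: u(1) = 23,  u(2) = 17,  u(3) = 11,  u(4) = 25,  u(5) = 9,  u(6) = 11.
Since u(6) = u(3) = 11, the sequence is eventually periodic: after a pre-period of length 2 it cycles with period 3.
For n ≥ 3, u(n) depends only on (n - 3) mod 3. (865 - 3) mod 3 = 1, so u(865) = u(4) = 25.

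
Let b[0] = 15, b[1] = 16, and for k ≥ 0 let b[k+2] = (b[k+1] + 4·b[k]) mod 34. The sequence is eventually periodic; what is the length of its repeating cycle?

We have b[0] = 15,  b[1] = 16,  b[2] = 8,  b[3] = 4,  b[4] = 2,  b[5] = 18,  b[6] = 26,  b[7] = 30,  b[8] = 32,  b[9] = 16,  b[10] = 8.
Since (b[9], b[10]) = (b[1], b[2]) = (16, 8) (two consecutive terms determine the rest), the sequence is eventually periodic: after a pre-period of length 1 it cycles with period 8.

8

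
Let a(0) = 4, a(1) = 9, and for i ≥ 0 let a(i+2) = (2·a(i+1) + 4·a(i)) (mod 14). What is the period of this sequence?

Computing terms: a(0) = 4; a(1) = 9; a(2) = 6; a(3) = 6; a(4) = 8; a(5) = 12; a(6) = 0; a(7) = 6; a(8) = 12; a(9) = 6; a(10) = 4; a(11) = 4; a(12) = 10; a(13) = 8; a(14) = 0; a(15) = 4; a(16) = 8; a(17) = 4; a(18) = 12; a(19) = 12; a(20) = 2; a(21) = 10; a(22) = 0; a(23) = 12; a(24) = 10; a(25) = 12; a(26) = 8; a(27) = 8; a(28) = 6; a(29) = 2; a(30) = 0; a(31) = 8; a(32) = 2; a(33) = 8; a(34) = 10; a(35) = 10; a(36) = 4; a(37) = 6; a(38) = 0; a(39) = 10; a(40) = 6; a(41) = 10; a(42) = 2; a(43) = 2; a(44) = 12; a(45) = 4; a(46) = 0; a(47) = 2; a(48) = 4; a(49) = 2; a(50) = 6; a(51) = 6.
Since (a(50), a(51)) = (a(2), a(3)) = (6, 6) (two consecutive terms determine the rest), the sequence is eventually periodic: after a pre-period of length 2 it cycles with period 48.

48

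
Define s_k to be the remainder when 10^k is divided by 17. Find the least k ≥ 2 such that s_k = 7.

Listing terms: s_1 = 10; s_2 = 15; s_3 = 14; s_4 = 4; s_5 = 6; s_6 = 9; s_7 = 5; s_8 = 16; s_9 = 7; s_{10} = 2; s_{11} = 3; s_{12} = 13; s_{13} = 11; s_{14} = 8; s_{15} = 12; s_{16} = 1; s_{17} = 10.
The sequence repeats with period 16.
The value 7 first appears (with k ≥ 2) at s_9.

9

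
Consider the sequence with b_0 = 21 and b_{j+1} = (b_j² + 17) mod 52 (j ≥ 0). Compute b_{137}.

14

We have b_0 = 21,  b_1 = 42,  b_2 = 13,  b_3 = 30,  b_4 = 33,  b_5 = 14,  b_6 = 5,  b_7 = 42.
Since b_7 = b_1 = 42, the sequence is eventually periodic: after a pre-period of length 1 it cycles with period 6.
For j ≥ 1, b_j depends only on (j - 1) mod 6. (137 - 1) mod 6 = 4, so b_{137} = b_5 = 14.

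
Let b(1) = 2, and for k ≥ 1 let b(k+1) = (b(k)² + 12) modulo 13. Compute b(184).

Listing terms: b(1) = 2,  b(2) = 3,  b(3) = 8,  b(4) = 11,  b(5) = 3.
Since b(5) = b(2) = 3, the sequence is eventually periodic: after a pre-period of length 1 it cycles with period 3.
For k ≥ 2, b(k) depends only on (k - 2) mod 3. (184 - 2) mod 3 = 2, so b(184) = b(4) = 11.

11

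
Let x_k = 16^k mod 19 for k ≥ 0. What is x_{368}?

6

Listing terms: x_0 = 1, x_1 = 16, x_2 = 9, x_3 = 11, x_4 = 5, x_5 = 4, x_6 = 7, x_7 = 17, x_8 = 6, x_9 = 1.
The sequence repeats with period 9.
So x_{368} = x_{0 + ((368-0) mod 9)} = x_8 = 6.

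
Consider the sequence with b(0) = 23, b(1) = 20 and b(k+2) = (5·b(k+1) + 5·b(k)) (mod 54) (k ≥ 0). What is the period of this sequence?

9

Listing terms: b(0) = 23; b(1) = 20; b(2) = 53; b(3) = 41; b(4) = 38; b(5) = 17; b(6) = 5; b(7) = 2; b(8) = 35; b(9) = 23; b(10) = 20.
The sequence repeats with period 9.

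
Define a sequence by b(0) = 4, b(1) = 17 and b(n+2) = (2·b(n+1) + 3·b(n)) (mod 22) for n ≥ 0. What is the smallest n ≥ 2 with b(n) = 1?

5

Computing terms: b(0) = 4,  b(1) = 17,  b(2) = 2,  b(3) = 11,  b(4) = 6,  b(5) = 1,  b(6) = 20,  b(7) = 21,  b(8) = 14,  b(9) = 3,  b(10) = 4,  b(11) = 17.
Since (b(10), b(11)) = (b(0), b(1)) = (4, 17) (two consecutive terms determine the rest), the sequence is periodic with period 10.
The value 1 first appears (with n ≥ 2) at b(5).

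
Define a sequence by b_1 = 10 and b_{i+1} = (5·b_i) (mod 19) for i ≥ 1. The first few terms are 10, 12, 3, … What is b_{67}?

b_1 = 10,  b_2 = 12,  b_3 = 3,  b_4 = 15,  b_5 = 18,  b_6 = 14,  b_7 = 13,  b_8 = 8,  b_9 = 2,  b_{10} = 10.
The sequence repeats with period 9.
So b_{67} = b_{1 + ((67-1) mod 9)} = b_4 = 15.

15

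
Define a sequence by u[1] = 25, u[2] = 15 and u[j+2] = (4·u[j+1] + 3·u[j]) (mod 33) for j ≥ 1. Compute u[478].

We have u[1] = 25,  u[2] = 15,  u[3] = 3,  u[4] = 24,  u[5] = 6,  u[6] = 30,  u[7] = 6,  u[8] = 15,  u[9] = 12,  u[10] = 27,  u[11] = 12,  u[12] = 30,  u[13] = 24,  u[14] = 21,  u[15] = 24,  u[16] = 27,  u[17] = 15,  u[18] = 9,  u[19] = 15,  u[20] = 21,  u[21] = 30,  u[22] = 18,  u[23] = 30,  u[24] = 9,  u[25] = 27,  u[26] = 3,  u[27] = 27,  u[28] = 18,  u[29] = 21,  u[30] = 6,  u[31] = 21,  u[32] = 3,  u[33] = 9,  u[34] = 12,  u[35] = 9,  u[36] = 6,  u[37] = 18,  u[38] = 24,  u[39] = 18,  u[40] = 12,  u[41] = 3,  u[42] = 15,  u[43] = 3.
Since (u[42], u[43]) = (u[2], u[3]) = (15, 3) (two consecutive terms determine the rest), the sequence is eventually periodic: after a pre-period of length 1 it cycles with period 40.
For j ≥ 2, u[j] depends only on (j - 2) mod 40. (478 - 2) mod 40 = 36, so u[478] = u[38] = 24.

24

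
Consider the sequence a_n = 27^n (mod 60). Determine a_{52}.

21

Computing terms: a_0 = 1; a_1 = 27; a_2 = 9; a_3 = 3; a_4 = 21; a_5 = 27.
Since a_5 = a_1 = 27, the sequence is eventually periodic: after a pre-period of length 1 it cycles with period 4.
For n ≥ 1, a_n depends only on (n - 1) mod 4. (52 - 1) mod 4 = 3, so a_{52} = a_4 = 21.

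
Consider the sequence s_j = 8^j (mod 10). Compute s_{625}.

8

Computing terms: s_0 = 1, s_1 = 8, s_2 = 4, s_3 = 2, s_4 = 6, s_5 = 8.
Since s_5 = s_1 = 8, the sequence is eventually periodic: after a pre-period of length 1 it cycles with period 4.
For j ≥ 1, s_j depends only on (j - 1) mod 4. (625 - 1) mod 4 = 0, so s_{625} = s_1 = 8.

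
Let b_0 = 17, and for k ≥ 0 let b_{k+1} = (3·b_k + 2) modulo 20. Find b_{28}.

Listing terms: b_0 = 17,  b_1 = 13,  b_2 = 1,  b_3 = 5,  b_4 = 17.
Since b_4 = b_0 = 17, the sequence is periodic with period 4.
So b_{28} = b_{0 + ((28-0) mod 4)} = b_0 = 17.

17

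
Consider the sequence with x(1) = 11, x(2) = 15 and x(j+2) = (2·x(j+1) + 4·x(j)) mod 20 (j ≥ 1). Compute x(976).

16

Listing terms: x(1) = 11,  x(2) = 15,  x(3) = 14,  x(4) = 8,  x(5) = 12,  x(6) = 16,  x(7) = 0,  x(8) = 4,  x(9) = 8,  x(10) = 12.
Since (x(9), x(10)) = (x(4), x(5)) = (8, 12) (two consecutive terms determine the rest), the sequence is eventually periodic: after a pre-period of length 3 it cycles with period 5.
For j ≥ 4, x(j) depends only on (j - 4) mod 5. (976 - 4) mod 5 = 2, so x(976) = x(6) = 16.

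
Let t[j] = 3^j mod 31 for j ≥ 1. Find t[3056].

18

Computing terms: t[1] = 3,  t[2] = 9,  t[3] = 27,  t[4] = 19,  t[5] = 26,  t[6] = 16,  t[7] = 17,  t[8] = 20,  t[9] = 29,  t[10] = 25,  t[11] = 13,  t[12] = 8,  t[13] = 24,  t[14] = 10,  t[15] = 30,  t[16] = 28,  t[17] = 22,  t[18] = 4,  t[19] = 12,  t[20] = 5,  t[21] = 15,  t[22] = 14,  t[23] = 11,  t[24] = 2,  t[25] = 6,  t[26] = 18,  t[27] = 23,  t[28] = 7,  t[29] = 21,  t[30] = 1,  t[31] = 3.
The sequence repeats with period 30.
So t[3056] = t[1 + ((3056-1) mod 30)] = t[26] = 18.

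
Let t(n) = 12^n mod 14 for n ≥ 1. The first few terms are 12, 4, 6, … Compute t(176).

4

We have t(1) = 12,  t(2) = 4,  t(3) = 6,  t(4) = 2,  t(5) = 10,  t(6) = 8,  t(7) = 12.
Since t(7) = t(1) = 12, the sequence is periodic with period 6.
So t(176) = t(1 + ((176-1) mod 6)) = t(2) = 4.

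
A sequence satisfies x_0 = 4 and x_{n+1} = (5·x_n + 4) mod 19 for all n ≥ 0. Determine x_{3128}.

6

x_0 = 4,  x_1 = 5,  x_2 = 10,  x_3 = 16,  x_4 = 8,  x_5 = 6,  x_6 = 15,  x_7 = 3,  x_8 = 0,  x_9 = 4.
The sequence repeats with period 9.
So x_{3128} = x_{0 + ((3128-0) mod 9)} = x_5 = 6.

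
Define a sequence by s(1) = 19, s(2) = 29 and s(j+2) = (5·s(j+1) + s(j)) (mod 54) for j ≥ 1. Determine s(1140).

12

s(1) = 19,  s(2) = 29,  s(3) = 2,  s(4) = 39,  s(5) = 35,  s(6) = 52,  s(7) = 25,  s(8) = 15,  s(9) = 46,  s(10) = 29,  s(11) = 29,  s(12) = 12,  s(13) = 35,  s(14) = 25,  s(15) = 52,  s(16) = 15,  s(17) = 19,  s(18) = 2,  s(19) = 29,  s(20) = 39,  s(21) = 8,  s(22) = 25,  s(23) = 25,  s(24) = 42,  s(25) = 19,  s(26) = 29.
Since (s(25), s(26)) = (s(1), s(2)) = (19, 29) (two consecutive terms determine the rest), the sequence is periodic with period 24.
So s(1140) = s(1 + ((1140-1) mod 24)) = s(12) = 12.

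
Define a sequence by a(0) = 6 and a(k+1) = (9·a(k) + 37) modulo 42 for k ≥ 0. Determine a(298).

a(0) = 6, a(1) = 7, a(2) = 16, a(3) = 13, a(4) = 28, a(5) = 37, a(6) = 34, a(7) = 7.
Since a(7) = a(1) = 7, the sequence is eventually periodic: after a pre-period of length 1 it cycles with period 6.
For k ≥ 1, a(k) depends only on (k - 1) mod 6. (298 - 1) mod 6 = 3, so a(298) = a(4) = 28.

28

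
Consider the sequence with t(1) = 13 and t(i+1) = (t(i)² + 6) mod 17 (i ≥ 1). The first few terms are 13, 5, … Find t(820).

t(1) = 13; t(2) = 5; t(3) = 14; t(4) = 15; t(5) = 10; t(6) = 4; t(7) = 5.
Since t(7) = t(2) = 5, the sequence is eventually periodic: after a pre-period of length 1 it cycles with period 5.
For i ≥ 2, t(i) depends only on (i - 2) mod 5. (820 - 2) mod 5 = 3, so t(820) = t(5) = 10.

10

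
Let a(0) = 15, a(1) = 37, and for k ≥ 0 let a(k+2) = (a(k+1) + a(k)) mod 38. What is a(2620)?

37

a(0) = 15; a(1) = 37; a(2) = 14; a(3) = 13; a(4) = 27; a(5) = 2; a(6) = 29; a(7) = 31; a(8) = 22; a(9) = 15; a(10) = 37.
Since (a(9), a(10)) = (a(0), a(1)) = (15, 37) (two consecutive terms determine the rest), the sequence is periodic with period 9.
So a(2620) = a(0 + ((2620-0) mod 9)) = a(1) = 37.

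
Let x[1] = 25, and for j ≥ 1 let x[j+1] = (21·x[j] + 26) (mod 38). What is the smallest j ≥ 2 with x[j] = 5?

Listing terms: x[1] = 25, x[2] = 19, x[3] = 7, x[4] = 21, x[5] = 11, x[6] = 29, x[7] = 27, x[8] = 23, x[9] = 15, x[10] = 37, x[11] = 5, x[12] = 17, x[13] = 3, x[14] = 13, x[15] = 33, x[16] = 35, x[17] = 1, x[18] = 9, x[19] = 25.
Since x[19] = x[1] = 25, the sequence is periodic with period 18.
The value 5 first appears (with j ≥ 2) at x[11].

11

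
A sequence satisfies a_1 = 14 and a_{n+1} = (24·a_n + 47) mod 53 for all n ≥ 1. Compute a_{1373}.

We have a_1 = 14; a_2 = 12; a_3 = 17; a_4 = 31; a_5 = 49; a_6 = 4; a_7 = 37; a_8 = 34; a_9 = 15; a_{10} = 36; a_{11} = 10; a_{12} = 22; a_{13} = 45; a_{14} = 14.
Since a_{14} = a_1 = 14, the sequence is periodic with period 13.
So a_{1373} = a_{1 + ((1373-1) mod 13)} = a_8 = 34.

34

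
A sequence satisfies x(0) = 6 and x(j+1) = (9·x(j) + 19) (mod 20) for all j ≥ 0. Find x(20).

6

Computing terms: x(0) = 6,  x(1) = 13,  x(2) = 16,  x(3) = 3,  x(4) = 6.
The sequence repeats with period 4.
So x(20) = x(0 + ((20-0) mod 4)) = x(0) = 6.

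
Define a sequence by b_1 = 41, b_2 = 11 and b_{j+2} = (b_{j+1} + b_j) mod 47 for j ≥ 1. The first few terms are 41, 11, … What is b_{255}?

Listing terms: b_1 = 41,  b_2 = 11,  b_3 = 5,  b_4 = 16,  b_5 = 21,  b_6 = 37,  b_7 = 11,  b_8 = 1,  b_9 = 12,  b_{10} = 13,  b_{11} = 25,  b_{12} = 38,  b_{13} = 16,  b_{14} = 7,  b_{15} = 23,  b_{16} = 30,  b_{17} = 6,  b_{18} = 36,  b_{19} = 42,  b_{20} = 31,  b_{21} = 26,  b_{22} = 10,  b_{23} = 36,  b_{24} = 46,  b_{25} = 35,  b_{26} = 34,  b_{27} = 22,  b_{28} = 9,  b_{29} = 31,  b_{30} = 40,  b_{31} = 24,  b_{32} = 17,  b_{33} = 41,  b_{34} = 11.
Since (b_{33}, b_{34}) = (b_1, b_2) = (41, 11) (two consecutive terms determine the rest), the sequence is periodic with period 32.
So b_{255} = b_{1 + ((255-1) mod 32)} = b_{31} = 24.

24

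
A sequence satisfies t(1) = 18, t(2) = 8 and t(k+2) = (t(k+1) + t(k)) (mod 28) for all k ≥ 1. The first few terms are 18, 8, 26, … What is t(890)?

20

t(1) = 18, t(2) = 8, t(3) = 26, t(4) = 6, t(5) = 4, t(6) = 10, t(7) = 14, t(8) = 24, t(9) = 10, t(10) = 6, t(11) = 16, t(12) = 22, t(13) = 10, t(14) = 4, t(15) = 14, t(16) = 18, t(17) = 4, t(18) = 22, t(19) = 26, t(20) = 20, t(21) = 18, t(22) = 10, t(23) = 0, t(24) = 10, t(25) = 10, t(26) = 20, t(27) = 2, t(28) = 22, t(29) = 24, t(30) = 18, t(31) = 14, t(32) = 4, t(33) = 18, t(34) = 22, t(35) = 12, t(36) = 6, t(37) = 18, t(38) = 24, t(39) = 14, t(40) = 10, t(41) = 24, t(42) = 6, t(43) = 2, t(44) = 8, t(45) = 10, t(46) = 18, t(47) = 0, t(48) = 18, t(49) = 18, t(50) = 8.
Since (t(49), t(50)) = (t(1), t(2)) = (18, 8) (two consecutive terms determine the rest), the sequence is periodic with period 48.
(890 - 1) mod 48 = 25, so t(890) = t(26) = 20.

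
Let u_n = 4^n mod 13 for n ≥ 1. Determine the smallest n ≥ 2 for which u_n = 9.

We have u_1 = 4; u_2 = 3; u_3 = 12; u_4 = 9; u_5 = 10; u_6 = 1; u_7 = 4.
Since u_7 = u_1 = 4, the sequence is periodic with period 6.
The value 9 first appears (with n ≥ 2) at u_4.

4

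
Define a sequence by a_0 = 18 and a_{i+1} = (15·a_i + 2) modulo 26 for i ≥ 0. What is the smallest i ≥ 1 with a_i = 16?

10

Listing terms: a_0 = 18, a_1 = 12, a_2 = 0, a_3 = 2, a_4 = 6, a_5 = 14, a_6 = 4, a_7 = 10, a_8 = 22, a_9 = 20, a_{10} = 16, a_{11} = 8, a_{12} = 18.
Since a_{12} = a_0 = 18, the sequence is periodic with period 12.
The value 16 first appears (with i ≥ 1) at a_{10}.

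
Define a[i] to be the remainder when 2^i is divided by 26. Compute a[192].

14

Computing terms: a[1] = 2,  a[2] = 4,  a[3] = 8,  a[4] = 16,  a[5] = 6,  a[6] = 12,  a[7] = 24,  a[8] = 22,  a[9] = 18,  a[10] = 10,  a[11] = 20,  a[12] = 14,  a[13] = 2.
Since a[13] = a[1] = 2, the sequence is periodic with period 12.
(192 - 1) mod 12 = 11, so a[192] = a[12] = 14.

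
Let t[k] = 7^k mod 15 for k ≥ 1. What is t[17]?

t[1] = 7,  t[2] = 4,  t[3] = 13,  t[4] = 1,  t[5] = 7.
Since t[5] = t[1] = 7, the sequence is periodic with period 4.
So t[17] = t[1 + ((17-1) mod 4)] = t[1] = 7.

7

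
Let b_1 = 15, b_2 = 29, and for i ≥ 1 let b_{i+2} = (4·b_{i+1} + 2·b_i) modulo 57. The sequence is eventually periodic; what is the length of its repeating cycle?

6

Computing terms: b_1 = 15,  b_2 = 29,  b_3 = 32,  b_4 = 15,  b_5 = 10,  b_6 = 13,  b_7 = 15,  b_8 = 29.
Since (b_7, b_8) = (b_1, b_2) = (15, 29) (two consecutive terms determine the rest), the sequence is periodic with period 6.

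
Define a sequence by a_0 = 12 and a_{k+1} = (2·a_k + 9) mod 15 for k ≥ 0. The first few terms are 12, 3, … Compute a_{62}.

We have a_0 = 12; a_1 = 3; a_2 = 0; a_3 = 9; a_4 = 12.
Since a_4 = a_0 = 12, the sequence is periodic with period 4.
(62 - 0) mod 4 = 2, so a_{62} = a_2 = 0.

0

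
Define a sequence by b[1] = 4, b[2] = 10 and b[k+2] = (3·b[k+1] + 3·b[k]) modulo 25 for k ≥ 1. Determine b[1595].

12

We have b[1] = 4, b[2] = 10, b[3] = 17, b[4] = 6, b[5] = 19, b[6] = 0, b[7] = 7, b[8] = 21, b[9] = 9, b[10] = 15, b[11] = 22, b[12] = 11, b[13] = 24, b[14] = 5, b[15] = 12, b[16] = 1, b[17] = 14, b[18] = 20, b[19] = 2, b[20] = 16, b[21] = 4, b[22] = 10.
The sequence repeats with period 20.
(1595 - 1) mod 20 = 14, so b[1595] = b[15] = 12.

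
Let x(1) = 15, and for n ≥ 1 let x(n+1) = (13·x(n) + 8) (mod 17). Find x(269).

15

x(1) = 15, x(2) = 16, x(3) = 12, x(4) = 11, x(5) = 15.
Since x(5) = x(1) = 15, the sequence is periodic with period 4.
(269 - 1) mod 4 = 0, so x(269) = x(1) = 15.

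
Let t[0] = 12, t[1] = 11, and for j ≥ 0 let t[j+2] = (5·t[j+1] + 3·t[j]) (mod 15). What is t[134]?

4

We have t[0] = 12,  t[1] = 11,  t[2] = 1,  t[3] = 8,  t[4] = 13,  t[5] = 14,  t[6] = 4,  t[7] = 2,  t[8] = 7,  t[9] = 11,  t[10] = 1.
Since (t[9], t[10]) = (t[1], t[2]) = (11, 1) (two consecutive terms determine the rest), the sequence is eventually periodic: after a pre-period of length 1 it cycles with period 8.
For j ≥ 1, t[j] depends only on (j - 1) mod 8. (134 - 1) mod 8 = 5, so t[134] = t[6] = 4.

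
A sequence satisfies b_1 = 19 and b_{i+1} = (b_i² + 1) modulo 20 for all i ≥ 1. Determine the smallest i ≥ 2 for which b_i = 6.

Listing terms: b_1 = 19; b_2 = 2; b_3 = 5; b_4 = 6; b_5 = 17; b_6 = 10; b_7 = 1; b_8 = 2.
Since b_8 = b_2 = 2, the sequence is eventually periodic: after a pre-period of length 1 it cycles with period 6.
The value 6 first appears (with i ≥ 2) at b_4.

4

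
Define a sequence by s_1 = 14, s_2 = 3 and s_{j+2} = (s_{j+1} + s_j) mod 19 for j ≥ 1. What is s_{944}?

s_1 = 14; s_2 = 3; s_3 = 17; s_4 = 1; s_5 = 18; s_6 = 0; s_7 = 18; s_8 = 18; s_9 = 17; s_{10} = 16; s_{11} = 14; s_{12} = 11; s_{13} = 6; s_{14} = 17; s_{15} = 4; s_{16} = 2; s_{17} = 6; s_{18} = 8; s_{19} = 14; s_{20} = 3.
Since (s_{19}, s_{20}) = (s_1, s_2) = (14, 3) (two consecutive terms determine the rest), the sequence is periodic with period 18.
(944 - 1) mod 18 = 7, so s_{944} = s_8 = 18.

18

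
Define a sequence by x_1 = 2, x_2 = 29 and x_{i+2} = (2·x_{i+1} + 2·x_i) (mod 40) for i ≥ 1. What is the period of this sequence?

x_1 = 2, x_2 = 29, x_3 = 22, x_4 = 22, x_5 = 8, x_6 = 20, x_7 = 16, x_8 = 32, x_9 = 16, x_{10} = 16, x_{11} = 24, x_{12} = 0, x_{13} = 8, x_{14} = 16, x_{15} = 8, x_{16} = 8, x_{17} = 32, x_{18} = 0, x_{19} = 24, x_{20} = 8, x_{21} = 24, x_{22} = 24, x_{23} = 16, x_{24} = 0, x_{25} = 32, x_{26} = 24, x_{27} = 32, x_{28} = 32, x_{29} = 8, x_{30} = 0, x_{31} = 16, x_{32} = 32.
Since (x_{31}, x_{32}) = (x_7, x_8) = (16, 32) (two consecutive terms determine the rest), the sequence is eventually periodic: after a pre-period of length 6 it cycles with period 24.

24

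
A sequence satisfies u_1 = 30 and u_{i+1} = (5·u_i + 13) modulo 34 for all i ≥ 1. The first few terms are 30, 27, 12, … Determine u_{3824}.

Listing terms: u_1 = 30; u_2 = 27; u_3 = 12; u_4 = 5; u_5 = 4; u_6 = 33; u_7 = 8; u_8 = 19; u_9 = 6; u_{10} = 9; u_{11} = 24; u_{12} = 31; u_{13} = 32; u_{14} = 3; u_{15} = 28; u_{16} = 17; u_{17} = 30.
The sequence repeats with period 16.
So u_{3824} = u_{1 + ((3824-1) mod 16)} = u_{16} = 17.

17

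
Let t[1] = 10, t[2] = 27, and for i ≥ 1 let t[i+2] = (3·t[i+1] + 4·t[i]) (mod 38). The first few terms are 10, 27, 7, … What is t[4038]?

13

We have t[1] = 10, t[2] = 27, t[3] = 7, t[4] = 15, t[5] = 35, t[6] = 13, t[7] = 27, t[8] = 19, t[9] = 13, t[10] = 1, t[11] = 17, t[12] = 17, t[13] = 5, t[14] = 7, t[15] = 3, t[16] = 37, t[17] = 9, t[18] = 23, t[19] = 29, t[20] = 27, t[21] = 7.
Since (t[20], t[21]) = (t[2], t[3]) = (27, 7) (two consecutive terms determine the rest), the sequence is eventually periodic: after a pre-period of length 1 it cycles with period 18.
For i ≥ 2, t[i] depends only on (i - 2) mod 18. (4038 - 2) mod 18 = 4, so t[4038] = t[6] = 13.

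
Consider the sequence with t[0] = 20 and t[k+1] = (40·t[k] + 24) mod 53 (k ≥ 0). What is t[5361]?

50

Listing terms: t[0] = 20, t[1] = 29, t[2] = 18, t[3] = 2, t[4] = 51, t[5] = 50, t[6] = 10, t[7] = 0, t[8] = 24, t[9] = 30, t[10] = 5, t[11] = 12, t[12] = 27, t[13] = 44, t[14] = 35, t[15] = 46, t[16] = 9, t[17] = 13, t[18] = 14, t[19] = 1, t[20] = 11, t[21] = 40, t[22] = 34, t[23] = 6, t[24] = 52, t[25] = 37, t[26] = 20.
Since t[26] = t[0] = 20, the sequence is periodic with period 26.
So t[5361] = t[0 + ((5361-0) mod 26)] = t[5] = 50.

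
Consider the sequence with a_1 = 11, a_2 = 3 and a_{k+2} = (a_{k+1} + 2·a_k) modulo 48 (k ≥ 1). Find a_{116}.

Computing terms: a_1 = 11,  a_2 = 3,  a_3 = 25,  a_4 = 31,  a_5 = 33,  a_6 = 47,  a_7 = 17,  a_8 = 15,  a_9 = 1,  a_{10} = 31,  a_{11} = 33.
Since (a_{10}, a_{11}) = (a_4, a_5) = (31, 33) (two consecutive terms determine the rest), the sequence is eventually periodic: after a pre-period of length 3 it cycles with period 6.
For k ≥ 4, a_k depends only on (k - 4) mod 6. (116 - 4) mod 6 = 4, so a_{116} = a_8 = 15.

15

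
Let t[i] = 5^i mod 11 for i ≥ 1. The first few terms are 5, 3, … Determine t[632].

3

Computing terms: t[1] = 5,  t[2] = 3,  t[3] = 4,  t[4] = 9,  t[5] = 1,  t[6] = 5.
The sequence repeats with period 5.
So t[632] = t[1 + ((632-1) mod 5)] = t[2] = 3.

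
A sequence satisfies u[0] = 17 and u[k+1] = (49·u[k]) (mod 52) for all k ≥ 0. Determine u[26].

u[0] = 17, u[1] = 1, u[2] = 49, u[3] = 9, u[4] = 25, u[5] = 29, u[6] = 17.
Since u[6] = u[0] = 17, the sequence is periodic with period 6.
(26 - 0) mod 6 = 2, so u[26] = u[2] = 49.

49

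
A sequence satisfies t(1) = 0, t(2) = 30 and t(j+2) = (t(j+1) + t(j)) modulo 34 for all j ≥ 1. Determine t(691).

Listing terms: t(1) = 0,  t(2) = 30,  t(3) = 30,  t(4) = 26,  t(5) = 22,  t(6) = 14,  t(7) = 2,  t(8) = 16,  t(9) = 18,  t(10) = 0,  t(11) = 18,  t(12) = 18,  t(13) = 2,  t(14) = 20,  t(15) = 22,  t(16) = 8,  t(17) = 30,  t(18) = 4,  t(19) = 0,  t(20) = 4,  t(21) = 4,  t(22) = 8,  t(23) = 12,  t(24) = 20,  t(25) = 32,  t(26) = 18,  t(27) = 16,  t(28) = 0,  t(29) = 16,  t(30) = 16,  t(31) = 32,  t(32) = 14,  t(33) = 12,  t(34) = 26,  t(35) = 4,  t(36) = 30,  t(37) = 0,  t(38) = 30.
Since (t(37), t(38)) = (t(1), t(2)) = (0, 30) (two consecutive terms determine the rest), the sequence is periodic with period 36.
So t(691) = t(1 + ((691-1) mod 36)) = t(7) = 2.

2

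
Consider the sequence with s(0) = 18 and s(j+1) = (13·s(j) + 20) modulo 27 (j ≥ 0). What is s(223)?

23

Computing terms: s(0) = 18, s(1) = 11, s(2) = 1, s(3) = 6, s(4) = 17, s(5) = 25, s(6) = 21, s(7) = 23, s(8) = 22, s(9) = 9, s(10) = 2, s(11) = 19, s(12) = 24, s(13) = 8, s(14) = 16, s(15) = 12, s(16) = 14, s(17) = 13, s(18) = 0, s(19) = 20, s(20) = 10, s(21) = 15, s(22) = 26, s(23) = 7, s(24) = 3, s(25) = 5, s(26) = 4, s(27) = 18.
Since s(27) = s(0) = 18, the sequence is periodic with period 27.
(223 - 0) mod 27 = 7, so s(223) = s(7) = 23.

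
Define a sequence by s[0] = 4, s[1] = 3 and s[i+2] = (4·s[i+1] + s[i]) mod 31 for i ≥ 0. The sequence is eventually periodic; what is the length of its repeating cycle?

We have s[0] = 4,  s[1] = 3,  s[2] = 16,  s[3] = 5,  s[4] = 5,  s[5] = 25,  s[6] = 12,  s[7] = 11,  s[8] = 25,  s[9] = 18,  s[10] = 4,  s[11] = 3.
The sequence repeats with period 10.

10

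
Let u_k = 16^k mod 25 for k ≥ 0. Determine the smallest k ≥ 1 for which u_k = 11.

We have u_0 = 1, u_1 = 16, u_2 = 6, u_3 = 21, u_4 = 11, u_5 = 1.
Since u_5 = u_0 = 1, the sequence is periodic with period 5.
The value 11 first appears (with k ≥ 1) at u_4.

4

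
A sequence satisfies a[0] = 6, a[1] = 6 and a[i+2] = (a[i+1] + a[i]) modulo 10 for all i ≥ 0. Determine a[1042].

Listing terms: a[0] = 6; a[1] = 6; a[2] = 2; a[3] = 8; a[4] = 0; a[5] = 8; a[6] = 8; a[7] = 6; a[8] = 4; a[9] = 0; a[10] = 4; a[11] = 4; a[12] = 8; a[13] = 2; a[14] = 0; a[15] = 2; a[16] = 2; a[17] = 4; a[18] = 6; a[19] = 0; a[20] = 6; a[21] = 6.
The sequence repeats with period 20.
(1042 - 0) mod 20 = 2, so a[1042] = a[2] = 2.

2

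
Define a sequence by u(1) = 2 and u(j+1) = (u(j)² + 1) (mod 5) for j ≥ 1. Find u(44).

We have u(1) = 2, u(2) = 0, u(3) = 1, u(4) = 2.
The sequence repeats with period 3.
(44 - 1) mod 3 = 1, so u(44) = u(2) = 0.

0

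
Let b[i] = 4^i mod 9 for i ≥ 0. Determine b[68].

7

b[0] = 1, b[1] = 4, b[2] = 7, b[3] = 1.
Since b[3] = b[0] = 1, the sequence is periodic with period 3.
So b[68] = b[0 + ((68-0) mod 3)] = b[2] = 7.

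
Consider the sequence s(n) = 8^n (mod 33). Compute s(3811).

8

Listing terms: s(0) = 1; s(1) = 8; s(2) = 31; s(3) = 17; s(4) = 4; s(5) = 32; s(6) = 25; s(7) = 2; s(8) = 16; s(9) = 29; s(10) = 1.
The sequence repeats with period 10.
(3811 - 0) mod 10 = 1, so s(3811) = s(1) = 8.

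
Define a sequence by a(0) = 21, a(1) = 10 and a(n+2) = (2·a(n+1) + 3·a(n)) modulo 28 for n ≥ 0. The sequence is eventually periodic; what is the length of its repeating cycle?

12

Computing terms: a(0) = 21, a(1) = 10, a(2) = 27, a(3) = 0, a(4) = 25, a(5) = 22, a(6) = 7, a(7) = 24, a(8) = 13, a(9) = 14, a(10) = 11, a(11) = 8, a(12) = 21, a(13) = 10.
Since (a(12), a(13)) = (a(0), a(1)) = (21, 10) (two consecutive terms determine the rest), the sequence is periodic with period 12.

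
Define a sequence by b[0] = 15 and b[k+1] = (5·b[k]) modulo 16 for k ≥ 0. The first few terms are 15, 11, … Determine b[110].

Listing terms: b[0] = 15, b[1] = 11, b[2] = 7, b[3] = 3, b[4] = 15.
The sequence repeats with period 4.
(110 - 0) mod 4 = 2, so b[110] = b[2] = 7.

7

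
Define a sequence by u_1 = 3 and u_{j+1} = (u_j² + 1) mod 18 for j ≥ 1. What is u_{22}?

14

Computing terms: u_1 = 3,  u_2 = 10,  u_3 = 11,  u_4 = 14,  u_5 = 17,  u_6 = 2,  u_7 = 5,  u_8 = 8,  u_9 = 11.
Since u_9 = u_3 = 11, the sequence is eventually periodic: after a pre-period of length 2 it cycles with period 6.
For j ≥ 3, u_j depends only on (j - 3) mod 6. (22 - 3) mod 6 = 1, so u_{22} = u_4 = 14.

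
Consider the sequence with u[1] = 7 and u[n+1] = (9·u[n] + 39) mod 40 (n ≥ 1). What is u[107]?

Computing terms: u[1] = 7; u[2] = 22; u[3] = 37; u[4] = 12; u[5] = 27; u[6] = 2; u[7] = 17; u[8] = 32; u[9] = 7.
The sequence repeats with period 8.
So u[107] = u[1 + ((107-1) mod 8)] = u[3] = 37.

37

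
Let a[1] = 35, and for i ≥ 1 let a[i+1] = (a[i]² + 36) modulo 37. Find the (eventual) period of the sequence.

6

We have a[1] = 35; a[2] = 3; a[3] = 8; a[4] = 26; a[5] = 9; a[6] = 6; a[7] = 35.
The sequence repeats with period 6.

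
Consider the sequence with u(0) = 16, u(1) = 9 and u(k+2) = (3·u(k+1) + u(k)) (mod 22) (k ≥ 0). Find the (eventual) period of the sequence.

u(0) = 16; u(1) = 9; u(2) = 21; u(3) = 6; u(4) = 17; u(5) = 13; u(6) = 12; u(7) = 5; u(8) = 5; u(9) = 20; u(10) = 21; u(11) = 17; u(12) = 6; u(13) = 13; u(14) = 1; u(15) = 16; u(16) = 5; u(17) = 9; u(18) = 10; u(19) = 17; u(20) = 17; u(21) = 2; u(22) = 1; u(23) = 5; u(24) = 16; u(25) = 9.
Since (u(24), u(25)) = (u(0), u(1)) = (16, 9) (two consecutive terms determine the rest), the sequence is periodic with period 24.

24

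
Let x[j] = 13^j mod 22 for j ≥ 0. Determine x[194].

Listing terms: x[0] = 1, x[1] = 13, x[2] = 15, x[3] = 19, x[4] = 5, x[5] = 21, x[6] = 9, x[7] = 7, x[8] = 3, x[9] = 17, x[10] = 1.
Since x[10] = x[0] = 1, the sequence is periodic with period 10.
(194 - 0) mod 10 = 4, so x[194] = x[4] = 5.

5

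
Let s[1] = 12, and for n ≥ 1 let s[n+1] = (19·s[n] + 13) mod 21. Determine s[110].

Listing terms: s[1] = 12, s[2] = 10, s[3] = 14, s[4] = 6, s[5] = 1, s[6] = 11, s[7] = 12.
The sequence repeats with period 6.
So s[110] = s[1 + ((110-1) mod 6)] = s[2] = 10.

10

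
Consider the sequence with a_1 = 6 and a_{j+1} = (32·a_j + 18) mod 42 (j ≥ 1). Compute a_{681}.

Computing terms: a_1 = 6, a_2 = 0, a_3 = 18, a_4 = 6.
Since a_4 = a_1 = 6, the sequence is periodic with period 3.
(681 - 1) mod 3 = 2, so a_{681} = a_3 = 18.

18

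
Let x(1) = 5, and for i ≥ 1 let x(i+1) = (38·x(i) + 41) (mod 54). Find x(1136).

15

x(1) = 5,  x(2) = 15,  x(3) = 17,  x(4) = 39,  x(5) = 11,  x(6) = 27,  x(7) = 41,  x(8) = 33,  x(9) = 53,  x(10) = 3,  x(11) = 47,  x(12) = 45,  x(13) = 23,  x(14) = 51,  x(15) = 35,  x(16) = 21,  x(17) = 29,  x(18) = 9,  x(19) = 5.
The sequence repeats with period 18.
So x(1136) = x(1 + ((1136-1) mod 18)) = x(2) = 15.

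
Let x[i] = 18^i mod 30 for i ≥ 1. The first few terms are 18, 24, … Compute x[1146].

x[1] = 18,  x[2] = 24,  x[3] = 12,  x[4] = 6,  x[5] = 18.
Since x[5] = x[1] = 18, the sequence is periodic with period 4.
So x[1146] = x[1 + ((1146-1) mod 4)] = x[2] = 24.

24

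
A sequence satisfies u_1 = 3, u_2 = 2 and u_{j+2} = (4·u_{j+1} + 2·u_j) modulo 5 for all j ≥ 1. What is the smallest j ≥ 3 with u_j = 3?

Listing terms: u_1 = 3; u_2 = 2; u_3 = 4; u_4 = 0; u_5 = 3; u_6 = 2.
Since (u_5, u_6) = (u_1, u_2) = (3, 2) (two consecutive terms determine the rest), the sequence is periodic with period 4.
The value 3 next appears (with j ≥ 3) at u_5.

5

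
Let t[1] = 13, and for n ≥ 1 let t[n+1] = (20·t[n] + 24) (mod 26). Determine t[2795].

Listing terms: t[1] = 13; t[2] = 24; t[3] = 10; t[4] = 16; t[5] = 6; t[6] = 14; t[7] = 18; t[8] = 20; t[9] = 8; t[10] = 2; t[11] = 12; t[12] = 4; t[13] = 0; t[14] = 24.
Since t[14] = t[2] = 24, the sequence is eventually periodic: after a pre-period of length 1 it cycles with period 12.
For n ≥ 2, t[n] depends only on (n - 2) mod 12. (2795 - 2) mod 12 = 9, so t[2795] = t[11] = 12.

12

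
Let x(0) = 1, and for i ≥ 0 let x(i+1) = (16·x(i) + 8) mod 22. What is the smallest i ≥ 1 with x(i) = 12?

5

x(0) = 1,  x(1) = 2,  x(2) = 18,  x(3) = 10,  x(4) = 14,  x(5) = 12,  x(6) = 2.
Since x(6) = x(1) = 2, the sequence is eventually periodic: after a pre-period of length 1 it cycles with period 5.
The value 12 first appears (with i ≥ 1) at x(5).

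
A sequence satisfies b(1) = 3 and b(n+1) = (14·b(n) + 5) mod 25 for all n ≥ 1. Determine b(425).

We have b(1) = 3,  b(2) = 22,  b(3) = 13,  b(4) = 12,  b(5) = 23,  b(6) = 2,  b(7) = 8,  b(8) = 17,  b(9) = 18,  b(10) = 7,  b(11) = 3.
The sequence repeats with period 10.
(425 - 1) mod 10 = 4, so b(425) = b(5) = 23.

23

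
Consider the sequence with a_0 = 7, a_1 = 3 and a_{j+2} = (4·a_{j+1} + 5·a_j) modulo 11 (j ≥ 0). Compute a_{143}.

5

Listing terms: a_0 = 7,  a_1 = 3,  a_2 = 3,  a_3 = 5,  a_4 = 2,  a_5 = 0,  a_6 = 10,  a_7 = 7,  a_8 = 1,  a_9 = 6,  a_{10} = 7,  a_{11} = 3.
The sequence repeats with period 10.
(143 - 0) mod 10 = 3, so a_{143} = a_3 = 5.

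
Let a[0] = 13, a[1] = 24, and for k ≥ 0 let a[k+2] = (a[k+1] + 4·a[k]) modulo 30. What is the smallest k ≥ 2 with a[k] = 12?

Listing terms: a[0] = 13, a[1] = 24, a[2] = 16, a[3] = 22, a[4] = 26, a[5] = 24, a[6] = 8, a[7] = 14, a[8] = 16, a[9] = 12, a[10] = 16, a[11] = 4, a[12] = 8, a[13] = 24, a[14] = 26, a[15] = 2, a[16] = 16, a[17] = 24, a[18] = 28, a[19] = 4, a[20] = 26, a[21] = 12, a[22] = 26, a[23] = 14, a[24] = 28, a[25] = 24, a[26] = 16.
Since (a[25], a[26]) = (a[1], a[2]) = (24, 16) (two consecutive terms determine the rest), the sequence is eventually periodic: after a pre-period of length 1 it cycles with period 24.
The value 12 first appears (with k ≥ 2) at a[9].

9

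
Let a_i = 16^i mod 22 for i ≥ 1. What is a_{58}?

Listing terms: a_1 = 16,  a_2 = 14,  a_3 = 4,  a_4 = 20,  a_5 = 12,  a_6 = 16.
Since a_6 = a_1 = 16, the sequence is periodic with period 5.
So a_{58} = a_{1 + ((58-1) mod 5)} = a_3 = 4.

4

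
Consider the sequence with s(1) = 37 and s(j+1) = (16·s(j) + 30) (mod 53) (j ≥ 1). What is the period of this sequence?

13

s(1) = 37, s(2) = 39, s(3) = 18, s(4) = 0, s(5) = 30, s(6) = 33, s(7) = 28, s(8) = 1, s(9) = 46, s(10) = 24, s(11) = 43, s(12) = 29, s(13) = 17, s(14) = 37.
The sequence repeats with period 13.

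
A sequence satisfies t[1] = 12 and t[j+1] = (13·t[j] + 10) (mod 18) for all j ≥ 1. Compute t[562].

We have t[1] = 12,  t[2] = 4,  t[3] = 8,  t[4] = 6,  t[5] = 16,  t[6] = 2,  t[7] = 0,  t[8] = 10,  t[9] = 14,  t[10] = 12.
Since t[10] = t[1] = 12, the sequence is periodic with period 9.
(562 - 1) mod 9 = 3, so t[562] = t[4] = 6.

6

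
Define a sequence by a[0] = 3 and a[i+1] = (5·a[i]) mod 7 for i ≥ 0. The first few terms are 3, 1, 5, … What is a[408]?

3

a[0] = 3, a[1] = 1, a[2] = 5, a[3] = 4, a[4] = 6, a[5] = 2, a[6] = 3.
Since a[6] = a[0] = 3, the sequence is periodic with period 6.
(408 - 0) mod 6 = 0, so a[408] = a[0] = 3.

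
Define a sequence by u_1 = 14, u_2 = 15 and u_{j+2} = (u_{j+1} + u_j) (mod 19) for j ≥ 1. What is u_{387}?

3

u_1 = 14; u_2 = 15; u_3 = 10; u_4 = 6; u_5 = 16; u_6 = 3; u_7 = 0; u_8 = 3; u_9 = 3; u_{10} = 6; u_{11} = 9; u_{12} = 15; u_{13} = 5; u_{14} = 1; u_{15} = 6; u_{16} = 7; u_{17} = 13; u_{18} = 1; u_{19} = 14; u_{20} = 15.
Since (u_{19}, u_{20}) = (u_1, u_2) = (14, 15) (two consecutive terms determine the rest), the sequence is periodic with period 18.
(387 - 1) mod 18 = 8, so u_{387} = u_9 = 3.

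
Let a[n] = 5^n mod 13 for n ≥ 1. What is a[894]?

Computing terms: a[1] = 5,  a[2] = 12,  a[3] = 8,  a[4] = 1,  a[5] = 5.
Since a[5] = a[1] = 5, the sequence is periodic with period 4.
(894 - 1) mod 4 = 1, so a[894] = a[2] = 12.

12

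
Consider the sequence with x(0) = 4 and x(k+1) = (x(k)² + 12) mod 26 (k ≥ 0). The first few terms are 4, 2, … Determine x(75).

8

We have x(0) = 4; x(1) = 2; x(2) = 16; x(3) = 8; x(4) = 24; x(5) = 16.
Since x(5) = x(2) = 16, the sequence is eventually periodic: after a pre-period of length 2 it cycles with period 3.
For k ≥ 2, x(k) depends only on (k - 2) mod 3. (75 - 2) mod 3 = 1, so x(75) = x(3) = 8.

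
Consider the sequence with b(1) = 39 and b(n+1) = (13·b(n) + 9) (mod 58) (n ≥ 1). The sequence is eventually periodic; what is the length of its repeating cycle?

14

We have b(1) = 39,  b(2) = 52,  b(3) = 47,  b(4) = 40,  b(5) = 7,  b(6) = 42,  b(7) = 33,  b(8) = 32,  b(9) = 19,  b(10) = 24,  b(11) = 31,  b(12) = 6,  b(13) = 29,  b(14) = 38,  b(15) = 39.
Since b(15) = b(1) = 39, the sequence is periodic with period 14.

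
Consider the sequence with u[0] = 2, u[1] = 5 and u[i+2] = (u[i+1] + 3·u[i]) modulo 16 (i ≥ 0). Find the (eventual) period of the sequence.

12

Computing terms: u[0] = 2,  u[1] = 5,  u[2] = 11,  u[3] = 10,  u[4] = 11,  u[5] = 9,  u[6] = 10,  u[7] = 5,  u[8] = 3,  u[9] = 2,  u[10] = 11,  u[11] = 1,  u[12] = 2,  u[13] = 5.
The sequence repeats with period 12.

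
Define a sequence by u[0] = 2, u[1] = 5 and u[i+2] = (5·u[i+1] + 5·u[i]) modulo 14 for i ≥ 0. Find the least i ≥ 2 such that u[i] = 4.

3

u[0] = 2, u[1] = 5, u[2] = 7, u[3] = 4, u[4] = 13, u[5] = 1, u[6] = 0, u[7] = 5, u[8] = 11, u[9] = 10, u[10] = 7, u[11] = 1, u[12] = 12, u[13] = 9, u[14] = 7, u[15] = 10, u[16] = 1, u[17] = 13, u[18] = 0, u[19] = 9, u[20] = 3, u[21] = 4, u[22] = 7, u[23] = 13, u[24] = 2, u[25] = 5.
Since (u[24], u[25]) = (u[0], u[1]) = (2, 5) (two consecutive terms determine the rest), the sequence is periodic with period 24.
The value 4 first appears (with i ≥ 2) at u[3].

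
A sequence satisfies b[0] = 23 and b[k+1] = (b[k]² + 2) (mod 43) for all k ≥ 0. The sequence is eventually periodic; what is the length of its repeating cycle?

Listing terms: b[0] = 23; b[1] = 15; b[2] = 12; b[3] = 17; b[4] = 33; b[5] = 16; b[6] = 0; b[7] = 2; b[8] = 6; b[9] = 38; b[10] = 27; b[11] = 0.
Since b[11] = b[6] = 0, the sequence is eventually periodic: after a pre-period of length 6 it cycles with period 5.

5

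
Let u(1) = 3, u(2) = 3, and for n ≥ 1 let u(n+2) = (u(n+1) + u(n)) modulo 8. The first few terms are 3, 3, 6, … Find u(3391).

7

Listing terms: u(1) = 3; u(2) = 3; u(3) = 6; u(4) = 1; u(5) = 7; u(6) = 0; u(7) = 7; u(8) = 7; u(9) = 6; u(10) = 5; u(11) = 3; u(12) = 0; u(13) = 3; u(14) = 3.
The sequence repeats with period 12.
So u(3391) = u(1 + ((3391-1) mod 12)) = u(7) = 7.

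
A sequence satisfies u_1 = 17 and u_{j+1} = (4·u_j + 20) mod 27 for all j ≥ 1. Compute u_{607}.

14

We have u_1 = 17, u_2 = 7, u_3 = 21, u_4 = 23, u_5 = 4, u_6 = 9, u_7 = 2, u_8 = 1, u_9 = 24, u_{10} = 8, u_{11} = 25, u_{12} = 12, u_{13} = 14, u_{14} = 22, u_{15} = 0, u_{16} = 20, u_{17} = 19, u_{18} = 15, u_{19} = 26, u_{20} = 16, u_{21} = 3, u_{22} = 5, u_{23} = 13, u_{24} = 18, u_{25} = 11, u_{26} = 10, u_{27} = 6, u_{28} = 17.
The sequence repeats with period 27.
(607 - 1) mod 27 = 12, so u_{607} = u_{13} = 14.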